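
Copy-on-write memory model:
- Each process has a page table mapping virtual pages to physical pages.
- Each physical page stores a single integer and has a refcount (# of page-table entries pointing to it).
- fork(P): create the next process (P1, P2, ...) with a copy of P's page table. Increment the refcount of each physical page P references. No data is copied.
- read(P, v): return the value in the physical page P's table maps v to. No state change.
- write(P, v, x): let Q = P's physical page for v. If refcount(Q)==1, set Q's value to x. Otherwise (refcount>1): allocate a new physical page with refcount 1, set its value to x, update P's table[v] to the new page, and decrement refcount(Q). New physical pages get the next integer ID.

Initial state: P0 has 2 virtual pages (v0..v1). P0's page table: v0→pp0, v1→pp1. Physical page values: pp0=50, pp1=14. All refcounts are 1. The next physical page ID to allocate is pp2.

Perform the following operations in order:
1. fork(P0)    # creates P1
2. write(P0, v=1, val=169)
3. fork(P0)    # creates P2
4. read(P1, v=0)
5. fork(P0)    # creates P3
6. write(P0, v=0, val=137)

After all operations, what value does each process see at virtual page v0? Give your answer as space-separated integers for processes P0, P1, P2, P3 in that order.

Answer: 137 50 50 50

Derivation:
Op 1: fork(P0) -> P1. 2 ppages; refcounts: pp0:2 pp1:2
Op 2: write(P0, v1, 169). refcount(pp1)=2>1 -> COPY to pp2. 3 ppages; refcounts: pp0:2 pp1:1 pp2:1
Op 3: fork(P0) -> P2. 3 ppages; refcounts: pp0:3 pp1:1 pp2:2
Op 4: read(P1, v0) -> 50. No state change.
Op 5: fork(P0) -> P3. 3 ppages; refcounts: pp0:4 pp1:1 pp2:3
Op 6: write(P0, v0, 137). refcount(pp0)=4>1 -> COPY to pp3. 4 ppages; refcounts: pp0:3 pp1:1 pp2:3 pp3:1
P0: v0 -> pp3 = 137
P1: v0 -> pp0 = 50
P2: v0 -> pp0 = 50
P3: v0 -> pp0 = 50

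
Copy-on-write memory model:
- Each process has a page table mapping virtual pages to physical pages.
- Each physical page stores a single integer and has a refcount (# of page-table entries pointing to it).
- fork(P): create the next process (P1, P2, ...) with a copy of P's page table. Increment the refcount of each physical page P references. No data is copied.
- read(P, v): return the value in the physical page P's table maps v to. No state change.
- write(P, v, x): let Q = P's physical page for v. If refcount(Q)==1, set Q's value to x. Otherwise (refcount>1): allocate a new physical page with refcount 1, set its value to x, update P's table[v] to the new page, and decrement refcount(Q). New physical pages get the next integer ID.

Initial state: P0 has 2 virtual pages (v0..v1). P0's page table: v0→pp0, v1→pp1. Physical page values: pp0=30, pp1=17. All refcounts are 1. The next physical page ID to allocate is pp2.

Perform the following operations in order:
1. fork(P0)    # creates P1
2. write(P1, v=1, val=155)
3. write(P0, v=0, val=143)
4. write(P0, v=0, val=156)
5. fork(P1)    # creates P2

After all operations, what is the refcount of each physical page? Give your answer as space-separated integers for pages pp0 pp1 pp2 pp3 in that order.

Answer: 2 1 2 1

Derivation:
Op 1: fork(P0) -> P1. 2 ppages; refcounts: pp0:2 pp1:2
Op 2: write(P1, v1, 155). refcount(pp1)=2>1 -> COPY to pp2. 3 ppages; refcounts: pp0:2 pp1:1 pp2:1
Op 3: write(P0, v0, 143). refcount(pp0)=2>1 -> COPY to pp3. 4 ppages; refcounts: pp0:1 pp1:1 pp2:1 pp3:1
Op 4: write(P0, v0, 156). refcount(pp3)=1 -> write in place. 4 ppages; refcounts: pp0:1 pp1:1 pp2:1 pp3:1
Op 5: fork(P1) -> P2. 4 ppages; refcounts: pp0:2 pp1:1 pp2:2 pp3:1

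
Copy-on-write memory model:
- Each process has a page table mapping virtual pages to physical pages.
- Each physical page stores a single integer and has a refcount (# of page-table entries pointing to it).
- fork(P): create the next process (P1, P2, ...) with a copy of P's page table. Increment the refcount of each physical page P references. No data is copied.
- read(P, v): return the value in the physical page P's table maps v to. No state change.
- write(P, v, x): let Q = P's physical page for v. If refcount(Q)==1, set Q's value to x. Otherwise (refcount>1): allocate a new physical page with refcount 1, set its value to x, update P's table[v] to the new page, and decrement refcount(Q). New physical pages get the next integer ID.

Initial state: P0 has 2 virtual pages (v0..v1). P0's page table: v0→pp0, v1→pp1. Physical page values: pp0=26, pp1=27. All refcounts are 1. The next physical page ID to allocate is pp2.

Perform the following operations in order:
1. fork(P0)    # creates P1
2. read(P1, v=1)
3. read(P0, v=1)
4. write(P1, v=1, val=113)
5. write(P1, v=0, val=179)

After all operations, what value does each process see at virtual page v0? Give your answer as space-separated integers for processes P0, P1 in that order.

Answer: 26 179

Derivation:
Op 1: fork(P0) -> P1. 2 ppages; refcounts: pp0:2 pp1:2
Op 2: read(P1, v1) -> 27. No state change.
Op 3: read(P0, v1) -> 27. No state change.
Op 4: write(P1, v1, 113). refcount(pp1)=2>1 -> COPY to pp2. 3 ppages; refcounts: pp0:2 pp1:1 pp2:1
Op 5: write(P1, v0, 179). refcount(pp0)=2>1 -> COPY to pp3. 4 ppages; refcounts: pp0:1 pp1:1 pp2:1 pp3:1
P0: v0 -> pp0 = 26
P1: v0 -> pp3 = 179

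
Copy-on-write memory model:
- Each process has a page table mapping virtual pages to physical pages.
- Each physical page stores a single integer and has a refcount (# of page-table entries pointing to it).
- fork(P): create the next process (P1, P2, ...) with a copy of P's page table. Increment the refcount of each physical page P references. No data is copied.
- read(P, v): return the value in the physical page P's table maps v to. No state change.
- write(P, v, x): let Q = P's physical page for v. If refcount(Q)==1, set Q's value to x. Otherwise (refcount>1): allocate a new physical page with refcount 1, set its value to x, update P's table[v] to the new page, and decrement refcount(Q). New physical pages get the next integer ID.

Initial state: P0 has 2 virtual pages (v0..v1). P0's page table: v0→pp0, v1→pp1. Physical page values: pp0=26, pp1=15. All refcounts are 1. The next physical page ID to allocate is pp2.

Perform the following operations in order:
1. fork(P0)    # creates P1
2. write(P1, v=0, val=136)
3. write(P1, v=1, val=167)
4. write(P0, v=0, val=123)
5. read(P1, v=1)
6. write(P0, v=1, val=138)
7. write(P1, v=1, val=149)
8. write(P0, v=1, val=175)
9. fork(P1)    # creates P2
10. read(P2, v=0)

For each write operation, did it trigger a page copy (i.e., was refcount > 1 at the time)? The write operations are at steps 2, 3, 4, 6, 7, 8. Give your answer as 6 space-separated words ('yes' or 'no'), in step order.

Op 1: fork(P0) -> P1. 2 ppages; refcounts: pp0:2 pp1:2
Op 2: write(P1, v0, 136). refcount(pp0)=2>1 -> COPY to pp2. 3 ppages; refcounts: pp0:1 pp1:2 pp2:1
Op 3: write(P1, v1, 167). refcount(pp1)=2>1 -> COPY to pp3. 4 ppages; refcounts: pp0:1 pp1:1 pp2:1 pp3:1
Op 4: write(P0, v0, 123). refcount(pp0)=1 -> write in place. 4 ppages; refcounts: pp0:1 pp1:1 pp2:1 pp3:1
Op 5: read(P1, v1) -> 167. No state change.
Op 6: write(P0, v1, 138). refcount(pp1)=1 -> write in place. 4 ppages; refcounts: pp0:1 pp1:1 pp2:1 pp3:1
Op 7: write(P1, v1, 149). refcount(pp3)=1 -> write in place. 4 ppages; refcounts: pp0:1 pp1:1 pp2:1 pp3:1
Op 8: write(P0, v1, 175). refcount(pp1)=1 -> write in place. 4 ppages; refcounts: pp0:1 pp1:1 pp2:1 pp3:1
Op 9: fork(P1) -> P2. 4 ppages; refcounts: pp0:1 pp1:1 pp2:2 pp3:2
Op 10: read(P2, v0) -> 136. No state change.

yes yes no no no no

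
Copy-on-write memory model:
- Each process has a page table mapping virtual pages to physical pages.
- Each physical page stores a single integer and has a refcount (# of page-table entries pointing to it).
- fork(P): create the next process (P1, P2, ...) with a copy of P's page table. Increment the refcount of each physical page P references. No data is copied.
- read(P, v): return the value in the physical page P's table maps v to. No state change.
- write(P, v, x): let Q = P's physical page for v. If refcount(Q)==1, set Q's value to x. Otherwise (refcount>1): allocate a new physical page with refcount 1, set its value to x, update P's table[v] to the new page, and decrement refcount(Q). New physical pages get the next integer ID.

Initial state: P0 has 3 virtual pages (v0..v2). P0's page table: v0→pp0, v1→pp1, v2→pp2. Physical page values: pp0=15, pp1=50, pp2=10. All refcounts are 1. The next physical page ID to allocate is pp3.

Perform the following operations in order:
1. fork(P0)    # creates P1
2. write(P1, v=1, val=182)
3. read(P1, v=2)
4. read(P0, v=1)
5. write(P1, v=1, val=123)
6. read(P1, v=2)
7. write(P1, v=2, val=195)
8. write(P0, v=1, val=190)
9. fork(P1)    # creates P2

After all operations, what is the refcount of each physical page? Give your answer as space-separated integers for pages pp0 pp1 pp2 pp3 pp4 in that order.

Answer: 3 1 1 2 2

Derivation:
Op 1: fork(P0) -> P1. 3 ppages; refcounts: pp0:2 pp1:2 pp2:2
Op 2: write(P1, v1, 182). refcount(pp1)=2>1 -> COPY to pp3. 4 ppages; refcounts: pp0:2 pp1:1 pp2:2 pp3:1
Op 3: read(P1, v2) -> 10. No state change.
Op 4: read(P0, v1) -> 50. No state change.
Op 5: write(P1, v1, 123). refcount(pp3)=1 -> write in place. 4 ppages; refcounts: pp0:2 pp1:1 pp2:2 pp3:1
Op 6: read(P1, v2) -> 10. No state change.
Op 7: write(P1, v2, 195). refcount(pp2)=2>1 -> COPY to pp4. 5 ppages; refcounts: pp0:2 pp1:1 pp2:1 pp3:1 pp4:1
Op 8: write(P0, v1, 190). refcount(pp1)=1 -> write in place. 5 ppages; refcounts: pp0:2 pp1:1 pp2:1 pp3:1 pp4:1
Op 9: fork(P1) -> P2. 5 ppages; refcounts: pp0:3 pp1:1 pp2:1 pp3:2 pp4:2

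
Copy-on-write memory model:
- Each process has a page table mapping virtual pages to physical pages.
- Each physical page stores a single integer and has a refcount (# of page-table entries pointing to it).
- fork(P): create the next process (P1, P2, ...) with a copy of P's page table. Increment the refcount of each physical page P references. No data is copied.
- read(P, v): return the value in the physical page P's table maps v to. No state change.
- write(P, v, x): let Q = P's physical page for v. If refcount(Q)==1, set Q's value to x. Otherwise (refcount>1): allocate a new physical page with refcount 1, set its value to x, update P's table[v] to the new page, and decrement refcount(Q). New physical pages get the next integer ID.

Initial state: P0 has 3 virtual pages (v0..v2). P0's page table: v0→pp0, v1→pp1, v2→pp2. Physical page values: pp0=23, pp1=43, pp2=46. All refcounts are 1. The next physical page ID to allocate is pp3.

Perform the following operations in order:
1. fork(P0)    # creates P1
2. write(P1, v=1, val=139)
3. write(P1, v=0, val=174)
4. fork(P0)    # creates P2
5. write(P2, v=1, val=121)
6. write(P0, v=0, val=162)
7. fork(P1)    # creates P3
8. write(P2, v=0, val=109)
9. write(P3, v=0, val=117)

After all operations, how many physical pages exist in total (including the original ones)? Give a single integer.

Answer: 8

Derivation:
Op 1: fork(P0) -> P1. 3 ppages; refcounts: pp0:2 pp1:2 pp2:2
Op 2: write(P1, v1, 139). refcount(pp1)=2>1 -> COPY to pp3. 4 ppages; refcounts: pp0:2 pp1:1 pp2:2 pp3:1
Op 3: write(P1, v0, 174). refcount(pp0)=2>1 -> COPY to pp4. 5 ppages; refcounts: pp0:1 pp1:1 pp2:2 pp3:1 pp4:1
Op 4: fork(P0) -> P2. 5 ppages; refcounts: pp0:2 pp1:2 pp2:3 pp3:1 pp4:1
Op 5: write(P2, v1, 121). refcount(pp1)=2>1 -> COPY to pp5. 6 ppages; refcounts: pp0:2 pp1:1 pp2:3 pp3:1 pp4:1 pp5:1
Op 6: write(P0, v0, 162). refcount(pp0)=2>1 -> COPY to pp6. 7 ppages; refcounts: pp0:1 pp1:1 pp2:3 pp3:1 pp4:1 pp5:1 pp6:1
Op 7: fork(P1) -> P3. 7 ppages; refcounts: pp0:1 pp1:1 pp2:4 pp3:2 pp4:2 pp5:1 pp6:1
Op 8: write(P2, v0, 109). refcount(pp0)=1 -> write in place. 7 ppages; refcounts: pp0:1 pp1:1 pp2:4 pp3:2 pp4:2 pp5:1 pp6:1
Op 9: write(P3, v0, 117). refcount(pp4)=2>1 -> COPY to pp7. 8 ppages; refcounts: pp0:1 pp1:1 pp2:4 pp3:2 pp4:1 pp5:1 pp6:1 pp7:1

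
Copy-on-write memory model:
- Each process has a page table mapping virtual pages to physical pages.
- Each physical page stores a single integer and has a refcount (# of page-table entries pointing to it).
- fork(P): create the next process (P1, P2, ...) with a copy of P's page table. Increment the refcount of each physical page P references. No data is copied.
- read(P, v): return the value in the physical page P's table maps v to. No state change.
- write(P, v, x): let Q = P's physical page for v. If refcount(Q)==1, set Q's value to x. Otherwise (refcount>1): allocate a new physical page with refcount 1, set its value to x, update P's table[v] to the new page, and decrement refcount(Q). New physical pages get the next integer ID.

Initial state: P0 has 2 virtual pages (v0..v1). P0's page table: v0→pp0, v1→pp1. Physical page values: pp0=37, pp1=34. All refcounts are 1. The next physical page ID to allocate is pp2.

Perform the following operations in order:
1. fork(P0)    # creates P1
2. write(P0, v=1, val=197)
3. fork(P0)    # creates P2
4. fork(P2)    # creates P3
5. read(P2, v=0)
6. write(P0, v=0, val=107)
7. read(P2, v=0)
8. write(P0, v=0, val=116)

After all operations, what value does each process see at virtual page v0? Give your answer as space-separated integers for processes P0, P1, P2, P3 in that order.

Op 1: fork(P0) -> P1. 2 ppages; refcounts: pp0:2 pp1:2
Op 2: write(P0, v1, 197). refcount(pp1)=2>1 -> COPY to pp2. 3 ppages; refcounts: pp0:2 pp1:1 pp2:1
Op 3: fork(P0) -> P2. 3 ppages; refcounts: pp0:3 pp1:1 pp2:2
Op 4: fork(P2) -> P3. 3 ppages; refcounts: pp0:4 pp1:1 pp2:3
Op 5: read(P2, v0) -> 37. No state change.
Op 6: write(P0, v0, 107). refcount(pp0)=4>1 -> COPY to pp3. 4 ppages; refcounts: pp0:3 pp1:1 pp2:3 pp3:1
Op 7: read(P2, v0) -> 37. No state change.
Op 8: write(P0, v0, 116). refcount(pp3)=1 -> write in place. 4 ppages; refcounts: pp0:3 pp1:1 pp2:3 pp3:1
P0: v0 -> pp3 = 116
P1: v0 -> pp0 = 37
P2: v0 -> pp0 = 37
P3: v0 -> pp0 = 37

Answer: 116 37 37 37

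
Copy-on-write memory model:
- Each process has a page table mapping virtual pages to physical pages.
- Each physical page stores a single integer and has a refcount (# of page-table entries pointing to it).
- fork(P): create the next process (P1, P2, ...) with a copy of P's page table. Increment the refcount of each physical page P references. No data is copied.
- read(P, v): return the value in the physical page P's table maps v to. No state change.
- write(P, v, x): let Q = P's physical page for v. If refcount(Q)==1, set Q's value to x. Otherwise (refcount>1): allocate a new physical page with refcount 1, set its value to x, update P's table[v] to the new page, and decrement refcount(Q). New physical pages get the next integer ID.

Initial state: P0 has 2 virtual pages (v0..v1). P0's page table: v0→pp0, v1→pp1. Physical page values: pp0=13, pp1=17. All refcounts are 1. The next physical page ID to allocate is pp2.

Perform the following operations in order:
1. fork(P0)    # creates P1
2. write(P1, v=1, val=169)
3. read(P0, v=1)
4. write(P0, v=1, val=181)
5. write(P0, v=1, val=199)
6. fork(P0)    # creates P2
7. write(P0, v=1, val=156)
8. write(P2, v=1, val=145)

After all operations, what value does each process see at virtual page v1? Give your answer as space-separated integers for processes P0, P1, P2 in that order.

Op 1: fork(P0) -> P1. 2 ppages; refcounts: pp0:2 pp1:2
Op 2: write(P1, v1, 169). refcount(pp1)=2>1 -> COPY to pp2. 3 ppages; refcounts: pp0:2 pp1:1 pp2:1
Op 3: read(P0, v1) -> 17. No state change.
Op 4: write(P0, v1, 181). refcount(pp1)=1 -> write in place. 3 ppages; refcounts: pp0:2 pp1:1 pp2:1
Op 5: write(P0, v1, 199). refcount(pp1)=1 -> write in place. 3 ppages; refcounts: pp0:2 pp1:1 pp2:1
Op 6: fork(P0) -> P2. 3 ppages; refcounts: pp0:3 pp1:2 pp2:1
Op 7: write(P0, v1, 156). refcount(pp1)=2>1 -> COPY to pp3. 4 ppages; refcounts: pp0:3 pp1:1 pp2:1 pp3:1
Op 8: write(P2, v1, 145). refcount(pp1)=1 -> write in place. 4 ppages; refcounts: pp0:3 pp1:1 pp2:1 pp3:1
P0: v1 -> pp3 = 156
P1: v1 -> pp2 = 169
P2: v1 -> pp1 = 145

Answer: 156 169 145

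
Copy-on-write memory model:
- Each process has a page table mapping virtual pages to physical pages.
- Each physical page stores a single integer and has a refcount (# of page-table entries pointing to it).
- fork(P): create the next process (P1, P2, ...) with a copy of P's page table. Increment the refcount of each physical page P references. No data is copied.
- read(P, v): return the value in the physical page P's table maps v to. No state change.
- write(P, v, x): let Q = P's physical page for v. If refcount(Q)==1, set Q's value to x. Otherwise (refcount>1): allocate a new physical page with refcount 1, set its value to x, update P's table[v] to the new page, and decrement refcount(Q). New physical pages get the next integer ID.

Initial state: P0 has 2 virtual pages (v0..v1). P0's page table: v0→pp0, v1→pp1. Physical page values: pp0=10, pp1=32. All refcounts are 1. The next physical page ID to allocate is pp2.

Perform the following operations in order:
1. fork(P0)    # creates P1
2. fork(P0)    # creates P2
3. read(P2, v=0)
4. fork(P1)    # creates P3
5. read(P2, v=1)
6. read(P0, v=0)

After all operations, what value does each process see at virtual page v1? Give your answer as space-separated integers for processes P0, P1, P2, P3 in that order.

Op 1: fork(P0) -> P1. 2 ppages; refcounts: pp0:2 pp1:2
Op 2: fork(P0) -> P2. 2 ppages; refcounts: pp0:3 pp1:3
Op 3: read(P2, v0) -> 10. No state change.
Op 4: fork(P1) -> P3. 2 ppages; refcounts: pp0:4 pp1:4
Op 5: read(P2, v1) -> 32. No state change.
Op 6: read(P0, v0) -> 10. No state change.
P0: v1 -> pp1 = 32
P1: v1 -> pp1 = 32
P2: v1 -> pp1 = 32
P3: v1 -> pp1 = 32

Answer: 32 32 32 32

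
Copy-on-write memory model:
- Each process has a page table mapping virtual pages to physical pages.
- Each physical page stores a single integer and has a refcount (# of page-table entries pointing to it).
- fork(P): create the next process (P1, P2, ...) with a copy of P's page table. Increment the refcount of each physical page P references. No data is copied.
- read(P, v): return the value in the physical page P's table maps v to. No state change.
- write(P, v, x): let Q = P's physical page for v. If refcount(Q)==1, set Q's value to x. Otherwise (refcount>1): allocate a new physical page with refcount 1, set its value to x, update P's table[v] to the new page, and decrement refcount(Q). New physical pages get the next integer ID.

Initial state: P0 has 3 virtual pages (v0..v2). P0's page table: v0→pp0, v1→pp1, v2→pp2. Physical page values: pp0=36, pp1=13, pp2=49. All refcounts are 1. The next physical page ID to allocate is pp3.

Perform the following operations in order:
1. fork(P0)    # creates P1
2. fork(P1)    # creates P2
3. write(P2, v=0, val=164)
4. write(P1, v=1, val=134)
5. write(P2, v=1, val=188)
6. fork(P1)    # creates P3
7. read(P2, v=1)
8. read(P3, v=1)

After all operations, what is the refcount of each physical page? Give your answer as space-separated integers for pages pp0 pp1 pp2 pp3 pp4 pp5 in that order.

Answer: 3 1 4 1 2 1

Derivation:
Op 1: fork(P0) -> P1. 3 ppages; refcounts: pp0:2 pp1:2 pp2:2
Op 2: fork(P1) -> P2. 3 ppages; refcounts: pp0:3 pp1:3 pp2:3
Op 3: write(P2, v0, 164). refcount(pp0)=3>1 -> COPY to pp3. 4 ppages; refcounts: pp0:2 pp1:3 pp2:3 pp3:1
Op 4: write(P1, v1, 134). refcount(pp1)=3>1 -> COPY to pp4. 5 ppages; refcounts: pp0:2 pp1:2 pp2:3 pp3:1 pp4:1
Op 5: write(P2, v1, 188). refcount(pp1)=2>1 -> COPY to pp5. 6 ppages; refcounts: pp0:2 pp1:1 pp2:3 pp3:1 pp4:1 pp5:1
Op 6: fork(P1) -> P3. 6 ppages; refcounts: pp0:3 pp1:1 pp2:4 pp3:1 pp4:2 pp5:1
Op 7: read(P2, v1) -> 188. No state change.
Op 8: read(P3, v1) -> 134. No state change.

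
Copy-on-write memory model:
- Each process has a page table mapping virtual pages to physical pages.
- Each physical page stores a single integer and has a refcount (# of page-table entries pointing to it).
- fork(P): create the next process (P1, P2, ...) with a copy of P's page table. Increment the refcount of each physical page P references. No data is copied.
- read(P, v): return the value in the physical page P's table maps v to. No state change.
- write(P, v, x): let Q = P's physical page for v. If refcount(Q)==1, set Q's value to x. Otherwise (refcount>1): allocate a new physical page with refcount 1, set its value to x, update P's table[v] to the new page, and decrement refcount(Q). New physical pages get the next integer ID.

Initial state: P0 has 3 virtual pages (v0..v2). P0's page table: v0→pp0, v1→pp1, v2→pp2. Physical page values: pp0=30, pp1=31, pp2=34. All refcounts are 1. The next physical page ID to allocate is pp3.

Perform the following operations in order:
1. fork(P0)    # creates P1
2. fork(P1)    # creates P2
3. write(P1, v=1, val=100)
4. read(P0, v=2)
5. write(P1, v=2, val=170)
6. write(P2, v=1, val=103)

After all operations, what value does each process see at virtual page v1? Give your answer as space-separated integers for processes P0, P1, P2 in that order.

Answer: 31 100 103

Derivation:
Op 1: fork(P0) -> P1. 3 ppages; refcounts: pp0:2 pp1:2 pp2:2
Op 2: fork(P1) -> P2. 3 ppages; refcounts: pp0:3 pp1:3 pp2:3
Op 3: write(P1, v1, 100). refcount(pp1)=3>1 -> COPY to pp3. 4 ppages; refcounts: pp0:3 pp1:2 pp2:3 pp3:1
Op 4: read(P0, v2) -> 34. No state change.
Op 5: write(P1, v2, 170). refcount(pp2)=3>1 -> COPY to pp4. 5 ppages; refcounts: pp0:3 pp1:2 pp2:2 pp3:1 pp4:1
Op 6: write(P2, v1, 103). refcount(pp1)=2>1 -> COPY to pp5. 6 ppages; refcounts: pp0:3 pp1:1 pp2:2 pp3:1 pp4:1 pp5:1
P0: v1 -> pp1 = 31
P1: v1 -> pp3 = 100
P2: v1 -> pp5 = 103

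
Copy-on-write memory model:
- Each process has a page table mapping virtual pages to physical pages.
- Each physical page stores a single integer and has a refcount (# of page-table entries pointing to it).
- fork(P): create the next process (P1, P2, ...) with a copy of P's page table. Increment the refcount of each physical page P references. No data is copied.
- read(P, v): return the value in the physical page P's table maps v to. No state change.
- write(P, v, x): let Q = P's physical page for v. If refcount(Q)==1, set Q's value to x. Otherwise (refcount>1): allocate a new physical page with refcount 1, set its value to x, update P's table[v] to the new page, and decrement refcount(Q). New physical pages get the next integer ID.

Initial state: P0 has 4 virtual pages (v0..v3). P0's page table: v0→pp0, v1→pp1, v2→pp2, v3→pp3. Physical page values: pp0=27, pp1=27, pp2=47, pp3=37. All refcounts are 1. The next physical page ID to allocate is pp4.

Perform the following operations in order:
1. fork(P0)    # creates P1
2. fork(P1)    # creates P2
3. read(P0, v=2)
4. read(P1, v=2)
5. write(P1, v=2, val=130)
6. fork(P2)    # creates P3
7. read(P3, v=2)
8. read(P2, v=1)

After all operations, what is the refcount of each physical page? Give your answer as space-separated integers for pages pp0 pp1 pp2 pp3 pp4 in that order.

Answer: 4 4 3 4 1

Derivation:
Op 1: fork(P0) -> P1. 4 ppages; refcounts: pp0:2 pp1:2 pp2:2 pp3:2
Op 2: fork(P1) -> P2. 4 ppages; refcounts: pp0:3 pp1:3 pp2:3 pp3:3
Op 3: read(P0, v2) -> 47. No state change.
Op 4: read(P1, v2) -> 47. No state change.
Op 5: write(P1, v2, 130). refcount(pp2)=3>1 -> COPY to pp4. 5 ppages; refcounts: pp0:3 pp1:3 pp2:2 pp3:3 pp4:1
Op 6: fork(P2) -> P3. 5 ppages; refcounts: pp0:4 pp1:4 pp2:3 pp3:4 pp4:1
Op 7: read(P3, v2) -> 47. No state change.
Op 8: read(P2, v1) -> 27. No state change.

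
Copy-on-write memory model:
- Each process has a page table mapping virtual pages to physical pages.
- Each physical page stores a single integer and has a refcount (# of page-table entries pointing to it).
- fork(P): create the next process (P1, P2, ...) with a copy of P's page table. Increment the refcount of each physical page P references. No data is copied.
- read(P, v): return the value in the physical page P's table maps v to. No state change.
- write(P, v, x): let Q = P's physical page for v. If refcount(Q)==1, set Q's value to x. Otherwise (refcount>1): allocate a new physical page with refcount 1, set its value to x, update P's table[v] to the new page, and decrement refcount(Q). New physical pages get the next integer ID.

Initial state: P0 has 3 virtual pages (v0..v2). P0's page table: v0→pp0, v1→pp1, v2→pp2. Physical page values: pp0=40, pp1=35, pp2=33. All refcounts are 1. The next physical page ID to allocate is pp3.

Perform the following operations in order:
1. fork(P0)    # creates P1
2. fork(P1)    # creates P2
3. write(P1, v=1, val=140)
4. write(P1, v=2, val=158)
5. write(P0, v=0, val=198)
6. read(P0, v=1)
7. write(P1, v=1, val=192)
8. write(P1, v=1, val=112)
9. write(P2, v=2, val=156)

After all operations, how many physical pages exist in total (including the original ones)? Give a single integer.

Answer: 7

Derivation:
Op 1: fork(P0) -> P1. 3 ppages; refcounts: pp0:2 pp1:2 pp2:2
Op 2: fork(P1) -> P2. 3 ppages; refcounts: pp0:3 pp1:3 pp2:3
Op 3: write(P1, v1, 140). refcount(pp1)=3>1 -> COPY to pp3. 4 ppages; refcounts: pp0:3 pp1:2 pp2:3 pp3:1
Op 4: write(P1, v2, 158). refcount(pp2)=3>1 -> COPY to pp4. 5 ppages; refcounts: pp0:3 pp1:2 pp2:2 pp3:1 pp4:1
Op 5: write(P0, v0, 198). refcount(pp0)=3>1 -> COPY to pp5. 6 ppages; refcounts: pp0:2 pp1:2 pp2:2 pp3:1 pp4:1 pp5:1
Op 6: read(P0, v1) -> 35. No state change.
Op 7: write(P1, v1, 192). refcount(pp3)=1 -> write in place. 6 ppages; refcounts: pp0:2 pp1:2 pp2:2 pp3:1 pp4:1 pp5:1
Op 8: write(P1, v1, 112). refcount(pp3)=1 -> write in place. 6 ppages; refcounts: pp0:2 pp1:2 pp2:2 pp3:1 pp4:1 pp5:1
Op 9: write(P2, v2, 156). refcount(pp2)=2>1 -> COPY to pp6. 7 ppages; refcounts: pp0:2 pp1:2 pp2:1 pp3:1 pp4:1 pp5:1 pp6:1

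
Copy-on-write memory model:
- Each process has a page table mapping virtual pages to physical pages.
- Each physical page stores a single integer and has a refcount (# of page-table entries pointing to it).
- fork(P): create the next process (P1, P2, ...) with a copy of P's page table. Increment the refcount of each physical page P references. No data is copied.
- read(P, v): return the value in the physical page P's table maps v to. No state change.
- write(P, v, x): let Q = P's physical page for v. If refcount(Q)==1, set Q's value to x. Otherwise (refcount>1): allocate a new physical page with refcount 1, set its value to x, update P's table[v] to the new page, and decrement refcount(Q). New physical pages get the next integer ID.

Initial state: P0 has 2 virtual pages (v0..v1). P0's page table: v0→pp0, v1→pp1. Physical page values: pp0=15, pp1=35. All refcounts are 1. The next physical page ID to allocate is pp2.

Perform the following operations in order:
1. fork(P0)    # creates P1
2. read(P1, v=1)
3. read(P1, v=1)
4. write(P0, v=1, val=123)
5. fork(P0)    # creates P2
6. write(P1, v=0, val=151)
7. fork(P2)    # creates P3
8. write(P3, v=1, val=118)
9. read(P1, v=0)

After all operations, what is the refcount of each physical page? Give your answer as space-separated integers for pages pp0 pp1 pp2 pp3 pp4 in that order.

Op 1: fork(P0) -> P1. 2 ppages; refcounts: pp0:2 pp1:2
Op 2: read(P1, v1) -> 35. No state change.
Op 3: read(P1, v1) -> 35. No state change.
Op 4: write(P0, v1, 123). refcount(pp1)=2>1 -> COPY to pp2. 3 ppages; refcounts: pp0:2 pp1:1 pp2:1
Op 5: fork(P0) -> P2. 3 ppages; refcounts: pp0:3 pp1:1 pp2:2
Op 6: write(P1, v0, 151). refcount(pp0)=3>1 -> COPY to pp3. 4 ppages; refcounts: pp0:2 pp1:1 pp2:2 pp3:1
Op 7: fork(P2) -> P3. 4 ppages; refcounts: pp0:3 pp1:1 pp2:3 pp3:1
Op 8: write(P3, v1, 118). refcount(pp2)=3>1 -> COPY to pp4. 5 ppages; refcounts: pp0:3 pp1:1 pp2:2 pp3:1 pp4:1
Op 9: read(P1, v0) -> 151. No state change.

Answer: 3 1 2 1 1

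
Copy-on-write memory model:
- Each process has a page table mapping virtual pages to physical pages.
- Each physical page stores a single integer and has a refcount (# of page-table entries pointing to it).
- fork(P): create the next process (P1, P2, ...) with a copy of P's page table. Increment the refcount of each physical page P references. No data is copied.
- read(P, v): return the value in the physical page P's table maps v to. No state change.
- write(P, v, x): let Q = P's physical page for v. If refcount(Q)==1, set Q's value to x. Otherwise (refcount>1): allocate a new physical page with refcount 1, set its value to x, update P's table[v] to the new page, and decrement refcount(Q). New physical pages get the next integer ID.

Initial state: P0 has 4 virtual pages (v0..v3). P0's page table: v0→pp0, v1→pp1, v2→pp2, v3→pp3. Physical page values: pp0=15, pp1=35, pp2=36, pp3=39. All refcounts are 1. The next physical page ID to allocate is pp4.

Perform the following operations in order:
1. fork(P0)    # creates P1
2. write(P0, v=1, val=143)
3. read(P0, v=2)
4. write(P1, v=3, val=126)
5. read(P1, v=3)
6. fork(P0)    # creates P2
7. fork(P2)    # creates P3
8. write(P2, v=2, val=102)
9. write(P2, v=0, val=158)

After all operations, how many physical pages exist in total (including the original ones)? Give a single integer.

Op 1: fork(P0) -> P1. 4 ppages; refcounts: pp0:2 pp1:2 pp2:2 pp3:2
Op 2: write(P0, v1, 143). refcount(pp1)=2>1 -> COPY to pp4. 5 ppages; refcounts: pp0:2 pp1:1 pp2:2 pp3:2 pp4:1
Op 3: read(P0, v2) -> 36. No state change.
Op 4: write(P1, v3, 126). refcount(pp3)=2>1 -> COPY to pp5. 6 ppages; refcounts: pp0:2 pp1:1 pp2:2 pp3:1 pp4:1 pp5:1
Op 5: read(P1, v3) -> 126. No state change.
Op 6: fork(P0) -> P2. 6 ppages; refcounts: pp0:3 pp1:1 pp2:3 pp3:2 pp4:2 pp5:1
Op 7: fork(P2) -> P3. 6 ppages; refcounts: pp0:4 pp1:1 pp2:4 pp3:3 pp4:3 pp5:1
Op 8: write(P2, v2, 102). refcount(pp2)=4>1 -> COPY to pp6. 7 ppages; refcounts: pp0:4 pp1:1 pp2:3 pp3:3 pp4:3 pp5:1 pp6:1
Op 9: write(P2, v0, 158). refcount(pp0)=4>1 -> COPY to pp7. 8 ppages; refcounts: pp0:3 pp1:1 pp2:3 pp3:3 pp4:3 pp5:1 pp6:1 pp7:1

Answer: 8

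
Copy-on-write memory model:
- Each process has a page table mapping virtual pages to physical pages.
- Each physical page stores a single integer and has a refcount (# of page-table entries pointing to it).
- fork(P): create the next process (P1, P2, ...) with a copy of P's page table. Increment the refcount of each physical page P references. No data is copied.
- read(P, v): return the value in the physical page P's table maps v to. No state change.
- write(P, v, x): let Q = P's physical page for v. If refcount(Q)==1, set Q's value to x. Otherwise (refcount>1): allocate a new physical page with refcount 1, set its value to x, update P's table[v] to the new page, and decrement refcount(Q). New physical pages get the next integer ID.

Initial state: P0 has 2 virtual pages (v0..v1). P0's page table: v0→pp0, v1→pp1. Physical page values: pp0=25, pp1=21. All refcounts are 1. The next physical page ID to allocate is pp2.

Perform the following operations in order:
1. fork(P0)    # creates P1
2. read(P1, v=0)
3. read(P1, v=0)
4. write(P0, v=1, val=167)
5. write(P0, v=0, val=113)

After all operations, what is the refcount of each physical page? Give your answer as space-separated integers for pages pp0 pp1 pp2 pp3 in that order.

Op 1: fork(P0) -> P1. 2 ppages; refcounts: pp0:2 pp1:2
Op 2: read(P1, v0) -> 25. No state change.
Op 3: read(P1, v0) -> 25. No state change.
Op 4: write(P0, v1, 167). refcount(pp1)=2>1 -> COPY to pp2. 3 ppages; refcounts: pp0:2 pp1:1 pp2:1
Op 5: write(P0, v0, 113). refcount(pp0)=2>1 -> COPY to pp3. 4 ppages; refcounts: pp0:1 pp1:1 pp2:1 pp3:1

Answer: 1 1 1 1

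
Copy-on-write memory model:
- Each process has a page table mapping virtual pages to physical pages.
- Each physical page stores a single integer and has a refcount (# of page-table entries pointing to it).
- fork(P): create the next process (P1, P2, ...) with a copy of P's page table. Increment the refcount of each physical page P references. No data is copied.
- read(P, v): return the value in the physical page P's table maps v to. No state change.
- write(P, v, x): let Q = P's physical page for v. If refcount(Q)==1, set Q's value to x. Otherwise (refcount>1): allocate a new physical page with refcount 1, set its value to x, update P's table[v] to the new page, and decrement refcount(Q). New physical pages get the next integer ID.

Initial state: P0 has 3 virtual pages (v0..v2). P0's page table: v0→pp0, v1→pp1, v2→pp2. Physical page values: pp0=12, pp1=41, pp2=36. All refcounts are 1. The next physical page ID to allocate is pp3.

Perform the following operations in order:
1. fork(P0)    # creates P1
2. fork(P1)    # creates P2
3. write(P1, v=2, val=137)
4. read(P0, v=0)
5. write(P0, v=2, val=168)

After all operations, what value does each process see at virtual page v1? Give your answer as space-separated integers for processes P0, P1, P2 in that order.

Op 1: fork(P0) -> P1. 3 ppages; refcounts: pp0:2 pp1:2 pp2:2
Op 2: fork(P1) -> P2. 3 ppages; refcounts: pp0:3 pp1:3 pp2:3
Op 3: write(P1, v2, 137). refcount(pp2)=3>1 -> COPY to pp3. 4 ppages; refcounts: pp0:3 pp1:3 pp2:2 pp3:1
Op 4: read(P0, v0) -> 12. No state change.
Op 5: write(P0, v2, 168). refcount(pp2)=2>1 -> COPY to pp4. 5 ppages; refcounts: pp0:3 pp1:3 pp2:1 pp3:1 pp4:1
P0: v1 -> pp1 = 41
P1: v1 -> pp1 = 41
P2: v1 -> pp1 = 41

Answer: 41 41 41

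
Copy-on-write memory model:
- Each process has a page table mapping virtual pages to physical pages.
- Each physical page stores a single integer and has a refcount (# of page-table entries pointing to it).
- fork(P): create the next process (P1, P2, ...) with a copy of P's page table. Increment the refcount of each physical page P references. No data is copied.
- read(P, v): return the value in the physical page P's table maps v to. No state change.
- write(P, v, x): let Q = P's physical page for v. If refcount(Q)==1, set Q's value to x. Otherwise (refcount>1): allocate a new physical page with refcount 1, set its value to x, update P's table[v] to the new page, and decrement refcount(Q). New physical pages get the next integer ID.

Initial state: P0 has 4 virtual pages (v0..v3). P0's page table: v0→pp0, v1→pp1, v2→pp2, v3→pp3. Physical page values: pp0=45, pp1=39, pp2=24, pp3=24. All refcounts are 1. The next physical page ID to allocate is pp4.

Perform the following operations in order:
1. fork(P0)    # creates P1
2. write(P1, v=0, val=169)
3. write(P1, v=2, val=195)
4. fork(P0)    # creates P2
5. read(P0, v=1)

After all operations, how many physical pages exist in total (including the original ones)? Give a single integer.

Answer: 6

Derivation:
Op 1: fork(P0) -> P1. 4 ppages; refcounts: pp0:2 pp1:2 pp2:2 pp3:2
Op 2: write(P1, v0, 169). refcount(pp0)=2>1 -> COPY to pp4. 5 ppages; refcounts: pp0:1 pp1:2 pp2:2 pp3:2 pp4:1
Op 3: write(P1, v2, 195). refcount(pp2)=2>1 -> COPY to pp5. 6 ppages; refcounts: pp0:1 pp1:2 pp2:1 pp3:2 pp4:1 pp5:1
Op 4: fork(P0) -> P2. 6 ppages; refcounts: pp0:2 pp1:3 pp2:2 pp3:3 pp4:1 pp5:1
Op 5: read(P0, v1) -> 39. No state change.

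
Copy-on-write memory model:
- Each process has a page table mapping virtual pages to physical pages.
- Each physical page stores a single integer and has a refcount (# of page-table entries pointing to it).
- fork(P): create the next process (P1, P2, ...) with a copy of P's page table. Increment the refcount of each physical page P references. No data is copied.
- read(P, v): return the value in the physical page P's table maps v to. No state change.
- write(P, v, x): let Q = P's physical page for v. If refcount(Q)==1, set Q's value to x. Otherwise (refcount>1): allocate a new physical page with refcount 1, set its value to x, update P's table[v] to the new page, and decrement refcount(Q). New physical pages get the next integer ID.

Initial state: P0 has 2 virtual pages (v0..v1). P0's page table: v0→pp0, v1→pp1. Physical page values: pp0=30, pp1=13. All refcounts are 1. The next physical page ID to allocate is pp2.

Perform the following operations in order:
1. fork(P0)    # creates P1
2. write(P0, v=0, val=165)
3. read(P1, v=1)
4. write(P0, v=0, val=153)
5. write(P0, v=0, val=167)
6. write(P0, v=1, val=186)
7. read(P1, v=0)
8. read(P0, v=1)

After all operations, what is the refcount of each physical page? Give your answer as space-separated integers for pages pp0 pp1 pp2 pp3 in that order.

Op 1: fork(P0) -> P1. 2 ppages; refcounts: pp0:2 pp1:2
Op 2: write(P0, v0, 165). refcount(pp0)=2>1 -> COPY to pp2. 3 ppages; refcounts: pp0:1 pp1:2 pp2:1
Op 3: read(P1, v1) -> 13. No state change.
Op 4: write(P0, v0, 153). refcount(pp2)=1 -> write in place. 3 ppages; refcounts: pp0:1 pp1:2 pp2:1
Op 5: write(P0, v0, 167). refcount(pp2)=1 -> write in place. 3 ppages; refcounts: pp0:1 pp1:2 pp2:1
Op 6: write(P0, v1, 186). refcount(pp1)=2>1 -> COPY to pp3. 4 ppages; refcounts: pp0:1 pp1:1 pp2:1 pp3:1
Op 7: read(P1, v0) -> 30. No state change.
Op 8: read(P0, v1) -> 186. No state change.

Answer: 1 1 1 1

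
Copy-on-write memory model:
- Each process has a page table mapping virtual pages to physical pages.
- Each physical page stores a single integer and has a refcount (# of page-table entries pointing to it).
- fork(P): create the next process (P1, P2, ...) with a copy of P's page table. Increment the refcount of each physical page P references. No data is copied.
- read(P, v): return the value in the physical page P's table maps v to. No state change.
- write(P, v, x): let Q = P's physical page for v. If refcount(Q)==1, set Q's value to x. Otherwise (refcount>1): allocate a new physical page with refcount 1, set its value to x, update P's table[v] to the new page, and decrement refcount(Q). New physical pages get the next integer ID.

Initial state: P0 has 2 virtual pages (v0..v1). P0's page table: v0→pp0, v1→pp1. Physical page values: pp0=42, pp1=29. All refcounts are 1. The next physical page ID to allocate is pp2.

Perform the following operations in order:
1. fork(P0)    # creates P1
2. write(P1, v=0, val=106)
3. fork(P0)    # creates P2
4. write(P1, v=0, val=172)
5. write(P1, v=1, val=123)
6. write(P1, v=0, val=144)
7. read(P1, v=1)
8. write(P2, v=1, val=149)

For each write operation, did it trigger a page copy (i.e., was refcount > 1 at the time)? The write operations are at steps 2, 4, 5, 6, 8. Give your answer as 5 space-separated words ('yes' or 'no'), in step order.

Op 1: fork(P0) -> P1. 2 ppages; refcounts: pp0:2 pp1:2
Op 2: write(P1, v0, 106). refcount(pp0)=2>1 -> COPY to pp2. 3 ppages; refcounts: pp0:1 pp1:2 pp2:1
Op 3: fork(P0) -> P2. 3 ppages; refcounts: pp0:2 pp1:3 pp2:1
Op 4: write(P1, v0, 172). refcount(pp2)=1 -> write in place. 3 ppages; refcounts: pp0:2 pp1:3 pp2:1
Op 5: write(P1, v1, 123). refcount(pp1)=3>1 -> COPY to pp3. 4 ppages; refcounts: pp0:2 pp1:2 pp2:1 pp3:1
Op 6: write(P1, v0, 144). refcount(pp2)=1 -> write in place. 4 ppages; refcounts: pp0:2 pp1:2 pp2:1 pp3:1
Op 7: read(P1, v1) -> 123. No state change.
Op 8: write(P2, v1, 149). refcount(pp1)=2>1 -> COPY to pp4. 5 ppages; refcounts: pp0:2 pp1:1 pp2:1 pp3:1 pp4:1

yes no yes no yes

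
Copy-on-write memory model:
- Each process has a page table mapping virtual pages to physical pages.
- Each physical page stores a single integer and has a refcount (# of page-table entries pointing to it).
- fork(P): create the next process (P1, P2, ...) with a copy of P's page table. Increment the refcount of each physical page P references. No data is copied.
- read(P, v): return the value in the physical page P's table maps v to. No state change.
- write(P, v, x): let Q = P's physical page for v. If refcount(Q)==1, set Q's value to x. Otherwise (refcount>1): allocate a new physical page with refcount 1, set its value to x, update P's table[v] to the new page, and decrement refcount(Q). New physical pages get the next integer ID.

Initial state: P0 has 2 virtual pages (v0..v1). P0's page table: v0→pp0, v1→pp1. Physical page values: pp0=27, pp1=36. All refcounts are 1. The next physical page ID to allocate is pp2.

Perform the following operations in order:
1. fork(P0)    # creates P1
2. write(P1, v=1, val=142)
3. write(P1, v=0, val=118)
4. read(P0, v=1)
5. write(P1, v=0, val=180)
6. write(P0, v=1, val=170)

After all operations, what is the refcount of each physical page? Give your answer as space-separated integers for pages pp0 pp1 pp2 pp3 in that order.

Answer: 1 1 1 1

Derivation:
Op 1: fork(P0) -> P1. 2 ppages; refcounts: pp0:2 pp1:2
Op 2: write(P1, v1, 142). refcount(pp1)=2>1 -> COPY to pp2. 3 ppages; refcounts: pp0:2 pp1:1 pp2:1
Op 3: write(P1, v0, 118). refcount(pp0)=2>1 -> COPY to pp3. 4 ppages; refcounts: pp0:1 pp1:1 pp2:1 pp3:1
Op 4: read(P0, v1) -> 36. No state change.
Op 5: write(P1, v0, 180). refcount(pp3)=1 -> write in place. 4 ppages; refcounts: pp0:1 pp1:1 pp2:1 pp3:1
Op 6: write(P0, v1, 170). refcount(pp1)=1 -> write in place. 4 ppages; refcounts: pp0:1 pp1:1 pp2:1 pp3:1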